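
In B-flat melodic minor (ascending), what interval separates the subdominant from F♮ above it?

The subdominant of Bb melodic minor (ascending) is Eb.
Eb up to F: letters E→F make it a second; 2 semitones makes it major.

major second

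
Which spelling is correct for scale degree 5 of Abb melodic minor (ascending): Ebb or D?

Ebb

Each scale degree takes a distinct letter name. Degree 5 of a scale on A must use the letter E.
Ebb and D are enharmonically the same pitch, but only Ebb uses the letter E, so it is the correct spelling here.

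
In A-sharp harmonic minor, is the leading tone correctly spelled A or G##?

Each scale degree takes a distinct letter name. Degree 7 of a scale on A must use the letter G.
G## and A are enharmonically the same pitch, but only G## uses the letter G, so it is the correct spelling here.

G##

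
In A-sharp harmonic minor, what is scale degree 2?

Degree 2 takes the letter 1 step above A, which is B.
In harmonic minor, degree 2 sits 2 semitones above the tonic. A# + 2 semitones is pitch class 0, spelled on B as B#.

B#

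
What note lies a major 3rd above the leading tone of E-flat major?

The leading tone of Eb major is D.
A major third (4 semitones) above D lands on the letter F, giving F#.

F#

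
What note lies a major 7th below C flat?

A seventh below C lands on the letter D.
A major seventh spans 11 semitones, so Cb moves to pitch class 0. On the letter D that is Dbb.

Dbb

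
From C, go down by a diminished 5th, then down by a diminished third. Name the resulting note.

D##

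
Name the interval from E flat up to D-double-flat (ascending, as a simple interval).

Counting letters E–F–G–A–B–C–D gives a seventh.
Eb→Dbb = 9 semitones, 2 narrower than the major seventh (11), so diminished.

diminished seventh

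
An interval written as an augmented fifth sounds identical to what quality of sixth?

minor

An augmented fifth spans 8 semitones.
A sixth spanning 8 semitones is minor (the major sixth is 9).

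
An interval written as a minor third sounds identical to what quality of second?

A minor third spans 3 semitones.
A second spanning 3 semitones is augmented (the major second is 2).

augmented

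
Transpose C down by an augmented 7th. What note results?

Dbb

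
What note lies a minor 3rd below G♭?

Eb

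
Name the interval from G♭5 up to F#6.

augmented seventh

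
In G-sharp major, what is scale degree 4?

Degree 4 takes the letter 3 steps above G, which is C.
In major, degree 4 sits 5 semitones above the tonic. G# + 5 semitones is pitch class 1, spelled on C as C#.

C#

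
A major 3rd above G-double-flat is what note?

A third above G lands on the letter B.
A major third spans 4 semitones, so Gbb moves to pitch class 9. On the letter B that is Bbb.

Bbb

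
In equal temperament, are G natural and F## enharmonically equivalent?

Yes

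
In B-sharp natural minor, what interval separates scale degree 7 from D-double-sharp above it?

augmented fourth

Scale degree 7 of B# natural minor is A#.
A# up to D##: letters A→D make it a fourth; 6 semitones makes it augmented.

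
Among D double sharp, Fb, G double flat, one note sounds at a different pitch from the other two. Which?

In 12-tone equal temperament, enharmonic equivalents share a pitch class. D## is pitch class 4; Fb is pitch class 4; Gbb is pitch class 5.
D## and Fb share pitch class 4, while Gbb is pitch class 5.

Gbb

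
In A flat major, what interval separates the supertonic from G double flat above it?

The supertonic of Ab major is Bb.
Bb up to Gbb: letters B→G make it a sixth; 7 semitones makes it diminished.

diminished sixth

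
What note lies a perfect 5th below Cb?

Fb

A fifth below C lands on the letter F.
A perfect fifth spans 7 semitones, so Cb moves to pitch class 4. On the letter F that is Fb.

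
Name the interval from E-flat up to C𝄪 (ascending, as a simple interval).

doubly augmented sixth

Counting letters E–F–G–A–B–C gives a sixth.
Eb→C## = 11 semitones, 2 wider than the major sixth (9), so doubly augmented.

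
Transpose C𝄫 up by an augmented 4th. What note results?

Fb

A fourth above C lands on the letter F.
An augmented fourth spans 6 semitones, so Cbb moves to pitch class 4. On the letter F that is Fb.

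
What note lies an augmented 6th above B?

A sixth above B lands on the letter G.
An augmented sixth spans 10 semitones, so B moves to pitch class 9. On the letter G that is G##.

G##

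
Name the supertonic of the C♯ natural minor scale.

D#

Degree 2 takes the letter 1 step above C, which is D.
In natural minor, degree 2 sits 2 semitones above the tonic. C# + 2 semitones is pitch class 3, spelled on D as D#.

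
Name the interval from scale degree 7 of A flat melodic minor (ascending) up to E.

major sixth

Scale degree 7 of Ab melodic minor (ascending) is G.
G up to E: letters G→E make it a sixth; 9 semitones makes it major.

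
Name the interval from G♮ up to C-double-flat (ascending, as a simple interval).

The letter names run G→C, a span of 3 letter steps, so the interval is some kind of fourth.
G to Cbb is 3 semitones. A perfect fourth is 5, so 3 makes it doubly diminished.

doubly diminished fourth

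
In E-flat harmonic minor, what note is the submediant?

Degree 6 takes the letter 5 steps above E, which is C.
In harmonic minor, degree 6 sits 8 semitones above the tonic. Eb + 8 semitones is pitch class 11, spelled on C as Cb.

Cb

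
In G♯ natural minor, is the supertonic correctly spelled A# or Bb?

A#

Each scale degree takes a distinct letter name. Degree 2 of a scale on G must use the letter A.
A# and Bb are enharmonically the same pitch, but only A# uses the letter A, so it is the correct spelling here.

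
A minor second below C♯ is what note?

A second below C lands on the letter B.
A minor second spans 1 semitone, so C# moves to pitch class 0. On the letter B that is B#.

B#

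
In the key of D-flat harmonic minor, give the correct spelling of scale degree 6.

Bbb

Degree 6 takes the letter 5 steps above D, which is B.
In harmonic minor, degree 6 sits 8 semitones above the tonic. Db + 8 semitones is pitch class 9, spelled on B as Bbb.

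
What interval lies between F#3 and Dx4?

The letter names run F→D, a span of 5 letter steps, so the interval is some kind of sixth.
F# to D## is 10 semitones. A major sixth is 9, so 10 makes it augmented.

augmented sixth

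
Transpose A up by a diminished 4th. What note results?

A up a perfect fourth is D, so the target letter is D.
From A, a diminished fourth is 4 semitones up: Db.

Db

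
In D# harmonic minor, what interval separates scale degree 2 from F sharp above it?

minor second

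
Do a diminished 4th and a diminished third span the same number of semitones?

A diminished fourth spans 4 semitones; a diminished third spans 2.
The spans differ, so they are not enharmonic equivalents.

No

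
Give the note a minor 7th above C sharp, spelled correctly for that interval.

C up a major seventh is B, so the target letter is B.
From C#, a minor seventh is 10 semitones up: B.

B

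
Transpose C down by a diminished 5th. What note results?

A fifth below C lands on the letter F.
A diminished fifth spans 6 semitones, so C moves to pitch class 6. On the letter F that is F#.

F#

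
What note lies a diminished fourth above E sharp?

A fourth above E lands on the letter A.
A diminished fourth spans 4 semitones, so E# moves to pitch class 9. On the letter A that is A.

A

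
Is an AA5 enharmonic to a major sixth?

A doubly augmented fifth spans 9 semitones; a major sixth spans 9.
They are enharmonically equivalent.

Yes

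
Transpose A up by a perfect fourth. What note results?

D

A up a perfect fourth is D, so the target letter is D.
From A, a perfect fourth is 5 semitones up: D.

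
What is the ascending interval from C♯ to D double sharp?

The letter names run C→D, a span of 1 letter step, so the interval is some kind of second.
C# to D## is 3 semitones. A major second is 2, so 3 makes it augmented.

augmented second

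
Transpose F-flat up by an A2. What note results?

G

A second above F lands on the letter G.
An augmented second spans 3 semitones, so Fb moves to pitch class 7. On the letter G that is G.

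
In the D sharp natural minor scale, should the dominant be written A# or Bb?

A#

Each scale degree takes a distinct letter name. Degree 5 of a scale on D must use the letter A.
A# and Bb are enharmonically the same pitch, but only A# uses the letter A, so it is the correct spelling here.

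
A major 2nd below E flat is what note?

E down a major second is D, so the target letter is D.
From Eb, a major second is 2 semitones down: Db.

Db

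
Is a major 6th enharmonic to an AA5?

Yes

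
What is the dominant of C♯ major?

G#

The C# major scale runs C# D# E# F# G# A# B#.
Degree 5 is G#.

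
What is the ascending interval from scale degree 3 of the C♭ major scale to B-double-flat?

diminished fifth

Scale degree 3 of Cb major is Eb.
Eb up to Bbb: letters E→B make it a fifth; 6 semitones makes it diminished.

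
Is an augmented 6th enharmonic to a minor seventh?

An augmented sixth spans 10 semitones; a minor seventh spans 10.
They are enharmonically equivalent.

Yes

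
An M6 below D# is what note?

A sixth below D lands on the letter F.
A major sixth spans 9 semitones, so D# moves to pitch class 6. On the letter F that is F#.

F#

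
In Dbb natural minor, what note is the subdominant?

Gbb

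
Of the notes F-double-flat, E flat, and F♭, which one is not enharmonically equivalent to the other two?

In 12-tone equal temperament, enharmonic equivalents share a pitch class. Fbb is pitch class 3; Eb is pitch class 3; Fb is pitch class 4.
Fbb and Eb share pitch class 3, while Fb is pitch class 4.

Fb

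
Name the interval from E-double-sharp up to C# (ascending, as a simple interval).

diminished sixth

Counting letters E–F–G–A–B–C gives a sixth.
E##→C# = 7 semitones, 2 narrower than the major sixth (9), so diminished.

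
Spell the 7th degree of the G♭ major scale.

F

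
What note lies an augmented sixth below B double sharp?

D#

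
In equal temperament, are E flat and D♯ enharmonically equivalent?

Yes

Eb is pitch class 3; D# is pitch class 3.
All spellings map to pitch class 3, so they are enharmonically equivalent.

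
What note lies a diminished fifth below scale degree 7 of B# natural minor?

Scale degree 7 of B# natural minor is A#.
A diminished fifth (6 semitones) below A# lands on the letter D, giving D##.

D##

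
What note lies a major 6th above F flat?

Db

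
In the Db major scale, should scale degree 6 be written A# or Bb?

Each scale degree takes a distinct letter name. Degree 6 of a scale on D must use the letter B.
Bb and A# are enharmonically the same pitch, but only Bb uses the letter B, so it is the correct spelling here.

Bb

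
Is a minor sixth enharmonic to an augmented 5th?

Yes

A minor sixth spans 8 semitones; an augmented fifth spans 8.
They are enharmonically equivalent.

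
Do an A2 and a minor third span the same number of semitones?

An augmented second spans 3 semitones; a minor third spans 3.
They are enharmonically equivalent.

Yes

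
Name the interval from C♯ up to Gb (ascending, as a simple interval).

doubly diminished fifth

The letter names run C→G, a span of 4 letter steps, so the interval is some kind of fifth.
C# to Gb is 5 semitones. A perfect fifth is 7, so 5 makes it doubly diminished.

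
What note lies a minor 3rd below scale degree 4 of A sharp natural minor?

Scale degree 4 of A# natural minor is D#.
A minor third (3 semitones) below D# lands on the letter B, giving B#.

B#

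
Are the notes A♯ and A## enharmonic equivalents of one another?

No

A# is pitch class 10; A## is pitch class 11.
The pitch classes differ (10 vs. 11), so they are not enharmonic equivalents.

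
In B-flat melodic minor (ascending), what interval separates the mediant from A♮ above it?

The mediant of Bb melodic minor (ascending) is Db.
Db up to A: letters D→A make it a fifth; 8 semitones makes it augmented.

augmented fifth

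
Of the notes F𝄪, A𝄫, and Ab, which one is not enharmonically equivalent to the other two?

In 12-tone equal temperament, enharmonic equivalents share a pitch class. F## is pitch class 7; Abb is pitch class 7; Ab is pitch class 8.
F## and Abb share pitch class 7, while Ab is pitch class 8.

Ab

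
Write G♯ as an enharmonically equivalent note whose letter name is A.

Ab

Plain A sits 1 semitone above G#, so on the letter A the same pitch needs a flat: Ab.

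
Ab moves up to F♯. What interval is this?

augmented sixth

The letter names run A→F, a span of 5 letter steps, so the interval is some kind of sixth.
Ab to F# is 10 semitones. A major sixth is 9, so 10 makes it augmented.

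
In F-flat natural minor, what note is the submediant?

The Fb natural minor scale runs Fb Gb Abb Bbb Cb Dbb Ebb.
Degree 6 is Dbb.

Dbb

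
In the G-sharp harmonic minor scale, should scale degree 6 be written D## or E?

E

Each scale degree takes a distinct letter name. Degree 6 of a scale on G must use the letter E.
E and D## are enharmonically the same pitch, but only E uses the letter E, so it is the correct spelling here.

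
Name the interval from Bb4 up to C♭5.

minor second

The letter names run B→C, a span of 1 letter step, so the interval is some kind of second.
Bb to Cb is 1 semitone. A major second is 2, so 1 makes it minor.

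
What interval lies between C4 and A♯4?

augmented sixth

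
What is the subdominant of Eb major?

Ab

The Eb major scale runs Eb F G Ab Bb C D.
Degree 4 is Ab.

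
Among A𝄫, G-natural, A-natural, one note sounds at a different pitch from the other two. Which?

In 12-tone equal temperament, enharmonic equivalents share a pitch class. Abb is pitch class 7; G is pitch class 7; A is pitch class 9.
Abb and G share pitch class 7, while A is pitch class 9.

A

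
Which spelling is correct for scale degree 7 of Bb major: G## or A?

Each scale degree takes a distinct letter name. Degree 7 of a scale on B must use the letter A.
A and G## are enharmonically the same pitch, but only A uses the letter A, so it is the correct spelling here.

A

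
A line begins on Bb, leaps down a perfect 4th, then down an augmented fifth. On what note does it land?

A perfect fourth down from Bb is F (letter F, 5 semitones down).
An augmented fifth down from F is Bbb (letter B, 8 semitones down).

Bbb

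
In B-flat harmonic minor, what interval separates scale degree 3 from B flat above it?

Scale degree 3 of Bb harmonic minor is Db.
Db up to Bb: letters D→B make it a sixth; 9 semitones makes it major.

major sixth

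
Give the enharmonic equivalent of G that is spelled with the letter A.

Abb

Plain A sits 2 semitones above G, so on the letter A the same pitch needs a double flat: Abb.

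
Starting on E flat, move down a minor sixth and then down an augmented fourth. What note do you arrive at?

A minor sixth down from Eb is G (letter G, 8 semitones down).
An augmented fourth down from G is Db (letter D, 6 semitones down).

Db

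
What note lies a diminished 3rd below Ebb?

C

A third below E lands on the letter C.
A diminished third spans 2 semitones, so Ebb moves to pitch class 0. On the letter C that is C.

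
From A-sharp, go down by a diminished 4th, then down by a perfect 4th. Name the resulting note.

B##

A diminished fourth down from A# is E## (letter E, 4 semitones down).
A perfect fourth down from E## is B## (letter B, 5 semitones down).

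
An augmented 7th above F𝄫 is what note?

Eb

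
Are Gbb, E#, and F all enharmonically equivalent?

Yes

Gbb = pitch class 5 and E# = pitch class 5 and F = pitch class 5 — the same pitch class, so they are enharmonic equivalents.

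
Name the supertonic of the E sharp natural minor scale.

F##

The E# natural minor scale runs E# F## G# A# B# C# D#.
Degree 2 is F##.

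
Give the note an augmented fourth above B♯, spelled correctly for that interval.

E##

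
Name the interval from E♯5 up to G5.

The letter names run E→G, a span of 2 letter steps, so the interval is some kind of third.
E# to G is 2 semitones. A major third is 4, so 2 makes it diminished.

diminished third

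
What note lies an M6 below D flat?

D down a major sixth is F, so the target letter is F.
From Db, a major sixth is 9 semitones down: Fb.

Fb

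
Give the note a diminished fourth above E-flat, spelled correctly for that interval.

Abb

E up a perfect fourth is A, so the target letter is A.
From Eb, a diminished fourth is 4 semitones up: Abb.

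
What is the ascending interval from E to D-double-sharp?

augmented seventh

The letter names run E→D, a span of 6 letter steps, so the interval is some kind of seventh.
E to D## is 12 semitones. A major seventh is 11, so 12 makes it augmented.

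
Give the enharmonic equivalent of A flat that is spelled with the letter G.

G#

Plain G sits 1 semitone below Ab, so on the letter G the same pitch needs a sharp: G#.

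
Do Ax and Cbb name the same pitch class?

Two spellings are enharmonically equivalent only if they share a pitch class.
Here A## → 11, Cbb → 10; 10 ≠ 11, so they are not.

No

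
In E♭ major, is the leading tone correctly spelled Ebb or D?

Each scale degree takes a distinct letter name. Degree 7 of a scale on E must use the letter D.
D and Ebb are enharmonically the same pitch, but only D uses the letter D, so it is the correct spelling here.

D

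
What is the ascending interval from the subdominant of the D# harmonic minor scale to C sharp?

perfect fourth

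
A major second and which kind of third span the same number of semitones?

A major second spans 2 semitones.
A third spanning 2 semitones is diminished (the major third is 4).

diminished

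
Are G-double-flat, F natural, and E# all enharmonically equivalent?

Yes

Gbb is pitch class 5; F is pitch class 5; E# is pitch class 5.
All spellings map to pitch class 5, so they are enharmonically equivalent.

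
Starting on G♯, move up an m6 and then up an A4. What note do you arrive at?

A minor sixth up from G# is E (letter E, 8 semitones up).
An augmented fourth up from E is A# (letter A, 6 semitones up).

A#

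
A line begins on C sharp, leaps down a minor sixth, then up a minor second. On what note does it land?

F#

A minor sixth down from C# is E# (letter E, 8 semitones down).
A minor second up from E# is F# (letter F, 1 semitone up).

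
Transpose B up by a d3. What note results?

A third above B lands on the letter D.
A diminished third spans 2 semitones, so B moves to pitch class 1. On the letter D that is Db.

Db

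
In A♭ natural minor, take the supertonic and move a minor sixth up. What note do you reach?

The supertonic of Ab natural minor is Bb.
A minor sixth (8 semitones) above Bb lands on the letter G, giving Gb.

Gb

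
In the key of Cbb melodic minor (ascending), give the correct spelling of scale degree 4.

Fbb

Degree 4 takes the letter 3 steps above C, which is F.
In melodic minor (ascending), degree 4 sits 5 semitones above the tonic. Cbb + 5 semitones is pitch class 3, spelled on F as Fbb.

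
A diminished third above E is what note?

Gb

E up a major third is G#, so the target letter is G.
From E, a diminished third is 2 semitones up: Gb.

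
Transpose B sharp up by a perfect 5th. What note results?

A fifth above B lands on the letter F.
A perfect fifth spans 7 semitones, so B# moves to pitch class 7. On the letter F that is F##.

F##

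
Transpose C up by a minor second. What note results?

C up a major second is D, so the target letter is D.
From C, a minor second is 1 semitone up: Db.

Db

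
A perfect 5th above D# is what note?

A fifth above D lands on the letter A.
A perfect fifth spans 7 semitones, so D# moves to pitch class 10. On the letter A that is A#.

A#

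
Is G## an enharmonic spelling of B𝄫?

Yes

G## is pitch class 9; Bbb is pitch class 9.
All spellings map to pitch class 9, so they are enharmonically equivalent.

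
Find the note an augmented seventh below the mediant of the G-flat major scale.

Cbb

The mediant of Gb major is Bb.
An augmented seventh (12 semitones) below Bb lands on the letter C, giving Cbb.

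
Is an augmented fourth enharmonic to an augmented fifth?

No

An augmented fourth spans 6 semitones; an augmented fifth spans 8.
The spans differ, so they are not enharmonic equivalents.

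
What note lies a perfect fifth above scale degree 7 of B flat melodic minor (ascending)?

E

Scale degree 7 of Bb melodic minor (ascending) is A.
A perfect fifth (7 semitones) above A lands on the letter E, giving E.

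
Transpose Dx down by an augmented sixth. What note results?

A sixth below D lands on the letter F.
An augmented sixth spans 10 semitones, so D## moves to pitch class 6. On the letter F that is F#.

F#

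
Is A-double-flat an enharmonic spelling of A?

No

Abb is pitch class 7; A is pitch class 9.
The pitch classes differ (7 vs. 9), so they are not enharmonic equivalents.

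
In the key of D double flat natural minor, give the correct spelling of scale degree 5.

Abb

Degree 5 takes the letter 4 steps above D, which is A.
In natural minor, degree 5 sits 7 semitones above the tonic. Dbb + 7 semitones is pitch class 7, spelled on A as Abb.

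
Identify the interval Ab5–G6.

The letter names run A→G, a span of 6 letter steps, so the interval is some kind of seventh.
Ab to G is 11 semitones. A major seventh is 11, so 11 makes it major.

major seventh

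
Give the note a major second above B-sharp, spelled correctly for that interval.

C##

B up a major second is C#, so the target letter is C.
From B#, a major second is 2 semitones up: C##.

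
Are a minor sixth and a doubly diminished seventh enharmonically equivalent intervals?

A minor sixth spans 8 semitones; a doubly diminished seventh spans 8.
They are enharmonically equivalent.

Yes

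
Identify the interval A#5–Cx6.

Counting letters A–B–C gives a third.
A#→C## = 4 semitones, exactly the major third.

major third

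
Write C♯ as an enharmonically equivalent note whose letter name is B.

Plain B sits 2 semitones below C#, so on the letter B the same pitch needs a double sharp: B##.

B##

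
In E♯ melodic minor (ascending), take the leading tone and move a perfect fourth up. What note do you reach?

The leading tone of E# melodic minor (ascending) is D##.
A perfect fourth (5 semitones) above D## lands on the letter G, giving G##.

G##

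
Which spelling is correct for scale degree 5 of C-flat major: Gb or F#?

Gb

Each scale degree takes a distinct letter name. Degree 5 of a scale on C must use the letter G.
Gb and F# are enharmonically the same pitch, but only Gb uses the letter G, so it is the correct spelling here.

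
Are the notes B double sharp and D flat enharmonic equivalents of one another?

B## is pitch class 1; Db is pitch class 1.
All spellings map to pitch class 1, so they are enharmonically equivalent.

Yes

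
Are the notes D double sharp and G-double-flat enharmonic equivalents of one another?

D## is pitch class 4; Gbb is pitch class 5.
The pitch classes differ (4 vs. 5), so they are not enharmonic equivalents.

No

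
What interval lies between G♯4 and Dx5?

augmented fifth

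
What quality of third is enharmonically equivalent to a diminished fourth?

A diminished fourth spans 4 semitones.
A third spanning 4 semitones is major (the major third is 4).

major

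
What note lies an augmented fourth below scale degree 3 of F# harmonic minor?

Eb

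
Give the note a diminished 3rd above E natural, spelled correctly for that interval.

Gb

A third above E lands on the letter G.
A diminished third spans 2 semitones, so E moves to pitch class 6. On the letter G that is Gb.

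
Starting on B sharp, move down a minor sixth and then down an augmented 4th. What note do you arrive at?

A#

A minor sixth down from B# is D## (letter D, 8 semitones down).
An augmented fourth down from D## is A# (letter A, 6 semitones down).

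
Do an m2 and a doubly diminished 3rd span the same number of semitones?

A minor second spans 1 semitone; a doubly diminished third spans 1.
They are enharmonically equivalent.

Yes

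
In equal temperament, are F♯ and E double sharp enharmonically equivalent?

Yes

F# = pitch class 6 and E## = pitch class 6 — the same pitch class, so they are enharmonic equivalents.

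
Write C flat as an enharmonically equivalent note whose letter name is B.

Cb is pitch class 11. The letter B alone is pitch class 11.
Pitch class 11 on B needs no accidental: B.

B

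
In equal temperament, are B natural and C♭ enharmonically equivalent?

Yes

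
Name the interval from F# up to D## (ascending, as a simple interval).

augmented sixth

Counting letters F–G–A–B–C–D gives a sixth.
F#→D## = 10 semitones, 1 wider than the major sixth (9), so augmented.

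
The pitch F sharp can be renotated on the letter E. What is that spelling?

E##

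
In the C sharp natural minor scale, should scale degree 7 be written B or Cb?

Each scale degree takes a distinct letter name. Degree 7 of a scale on C must use the letter B.
B and Cb are enharmonically the same pitch, but only B uses the letter B, so it is the correct spelling here.

B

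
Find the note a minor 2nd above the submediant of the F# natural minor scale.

Eb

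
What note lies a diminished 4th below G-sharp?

A fourth below G lands on the letter D.
A diminished fourth spans 4 semitones, so G# moves to pitch class 4. On the letter D that is D##.

D##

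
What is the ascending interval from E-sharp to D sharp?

Counting letters E–F–G–A–B–C–D gives a seventh.
E#→D# = 10 semitones, 1 narrower than the major seventh (11), so minor.

minor seventh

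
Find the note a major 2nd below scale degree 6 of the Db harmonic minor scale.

Scale degree 6 of Db harmonic minor is Bbb.
A major second (2 semitones) below Bbb lands on the letter A, giving Abb.

Abb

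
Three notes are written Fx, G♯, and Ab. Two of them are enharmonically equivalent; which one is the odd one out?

F##

In 12-tone equal temperament, enharmonic equivalents share a pitch class. F## is pitch class 7; G# is pitch class 8; Ab is pitch class 8.
G# and Ab share pitch class 8, while F## is pitch class 7.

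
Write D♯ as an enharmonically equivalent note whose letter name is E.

Eb

D# is pitch class 3. The letter E alone is pitch class 4.
To reach pitch class 3 from E requires an offset of -1 semitone, i.e. flat: Eb.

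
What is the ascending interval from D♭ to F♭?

Counting letters D–E–F gives a third.
Db→Fb = 3 semitones, 1 narrower than the major third (4), so minor.

minor third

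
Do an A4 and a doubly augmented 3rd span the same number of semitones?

An augmented fourth spans 6 semitones; a doubly augmented third spans 6.
They are enharmonically equivalent.

Yes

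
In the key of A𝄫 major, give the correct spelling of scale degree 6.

The Abb major scale runs Abb Bbb Cb Dbb Ebb Fb Gb.
Degree 6 is Fb.

Fb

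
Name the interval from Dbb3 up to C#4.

doubly augmented seventh

The letter names run D→C, a span of 6 letter steps, so the interval is some kind of seventh.
Dbb to C# is 13 semitones. A major seventh is 11, so 13 makes it doubly augmented.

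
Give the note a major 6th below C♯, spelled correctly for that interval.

E

C down a major sixth is Eb, so the target letter is E.
From C#, a major sixth is 9 semitones down: E.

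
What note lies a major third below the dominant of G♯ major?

B

The dominant of G# major is D#.
A major third (4 semitones) below D# lands on the letter B, giving B.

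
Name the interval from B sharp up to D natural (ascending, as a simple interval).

diminished third

The letter names run B→D, a span of 2 letter steps, so the interval is some kind of third.
B# to D is 2 semitones. A major third is 4, so 2 makes it diminished.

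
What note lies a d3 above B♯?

D

B up a major third is D#, so the target letter is D.
From B#, a diminished third is 2 semitones up: D.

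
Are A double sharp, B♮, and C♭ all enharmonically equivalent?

A## = pitch class 11 and B = pitch class 11 and Cb = pitch class 11 — the same pitch class, so they are enharmonic equivalents.

Yes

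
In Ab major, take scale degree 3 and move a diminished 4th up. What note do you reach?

Scale degree 3 of Ab major is C.
A diminished fourth (4 semitones) above C lands on the letter F, giving Fb.

Fb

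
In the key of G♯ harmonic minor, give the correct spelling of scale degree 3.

B

Degree 3 takes the letter 2 steps above G, which is B.
In harmonic minor, degree 3 sits 3 semitones above the tonic. G# + 3 semitones is pitch class 11, spelled on B as B.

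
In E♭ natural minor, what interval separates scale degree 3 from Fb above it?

minor seventh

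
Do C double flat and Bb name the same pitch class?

Yes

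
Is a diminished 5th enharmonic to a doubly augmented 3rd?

A diminished fifth spans 6 semitones; a doubly augmented third spans 6.
They are enharmonically equivalent.

Yes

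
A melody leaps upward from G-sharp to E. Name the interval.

minor sixth

Counting letters G–A–B–C–D–E gives a sixth.
G#→E = 8 semitones, 1 narrower than the major sixth (9), so minor.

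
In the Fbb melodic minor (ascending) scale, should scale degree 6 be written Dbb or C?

Each scale degree takes a distinct letter name. Degree 6 of a scale on F must use the letter D.
Dbb and C are enharmonically the same pitch, but only Dbb uses the letter D, so it is the correct spelling here.

Dbb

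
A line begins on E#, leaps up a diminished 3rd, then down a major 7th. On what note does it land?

A diminished third up from E# is G (letter G, 2 semitones up).
A major seventh down from G is Ab (letter A, 11 semitones down).

Ab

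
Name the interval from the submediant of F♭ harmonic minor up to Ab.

The submediant of Fb harmonic minor is Dbb.
Dbb up to Ab: letters D→A make it a fifth; 8 semitones makes it augmented.

augmented fifth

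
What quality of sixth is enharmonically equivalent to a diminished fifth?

doubly diminished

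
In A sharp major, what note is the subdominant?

The A# major scale runs A# B# C## D# E# F## G##.
Degree 4 is D#.

D#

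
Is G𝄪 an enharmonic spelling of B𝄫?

G## is pitch class 9; Bbb is pitch class 9.
All spellings map to pitch class 9, so they are enharmonically equivalent.

Yes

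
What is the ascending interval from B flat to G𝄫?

The letter names run B→G, a span of 5 letter steps, so the interval is some kind of sixth.
Bb to Gbb is 7 semitones. A major sixth is 9, so 7 makes it diminished.

diminished sixth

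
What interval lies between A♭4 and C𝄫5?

The letter names run A→C, a span of 2 letter steps, so the interval is some kind of third.
Ab to Cbb is 2 semitones. A major third is 4, so 2 makes it diminished.

diminished third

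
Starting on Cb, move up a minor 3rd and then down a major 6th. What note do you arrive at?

Gbb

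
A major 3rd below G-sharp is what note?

E

G down a major third is Eb, so the target letter is E.
From G#, a major third is 4 semitones down: E.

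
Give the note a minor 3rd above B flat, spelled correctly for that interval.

Db

B up a major third is D#, so the target letter is D.
From Bb, a minor third is 3 semitones up: Db.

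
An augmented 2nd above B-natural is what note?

C##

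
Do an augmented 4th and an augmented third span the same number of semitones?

An augmented fourth spans 6 semitones; an augmented third spans 5.
The spans differ, so they are not enharmonic equivalents.

No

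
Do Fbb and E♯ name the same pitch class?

Two spellings are enharmonically equivalent only if they share a pitch class.
Here Fbb → 3, E# → 5; 3 ≠ 5, so they are not.

No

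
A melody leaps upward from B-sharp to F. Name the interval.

The letter names run B→F, a span of 4 letter steps, so the interval is some kind of fifth.
B# to F is 5 semitones. A perfect fifth is 7, so 5 makes it doubly diminished.

doubly diminished fifth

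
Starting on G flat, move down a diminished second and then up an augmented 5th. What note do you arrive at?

A diminished second down from Gb is F# (letter F, 0 semitones down).
An augmented fifth up from F# is C## (letter C, 8 semitones up).

C##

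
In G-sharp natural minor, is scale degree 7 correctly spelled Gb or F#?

F#

Each scale degree takes a distinct letter name. Degree 7 of a scale on G must use the letter F.
F# and Gb are enharmonically the same pitch, but only F# uses the letter F, so it is the correct spelling here.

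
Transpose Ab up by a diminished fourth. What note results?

A up a perfect fourth is D, so the target letter is D.
From Ab, a diminished fourth is 4 semitones up: Dbb.

Dbb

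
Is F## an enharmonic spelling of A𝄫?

F## = pitch class 7 and Abb = pitch class 7 — the same pitch class, so they are enharmonic equivalents.

Yes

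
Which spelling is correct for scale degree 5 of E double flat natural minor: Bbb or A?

Bbb

Each scale degree takes a distinct letter name. Degree 5 of a scale on E must use the letter B.
Bbb and A are enharmonically the same pitch, but only Bbb uses the letter B, so it is the correct spelling here.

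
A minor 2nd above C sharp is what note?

D

A second above C lands on the letter D.
A minor second spans 1 semitone, so C# moves to pitch class 2. On the letter D that is D.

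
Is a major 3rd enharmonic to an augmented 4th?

No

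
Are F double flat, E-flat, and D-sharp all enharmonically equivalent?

Fbb = pitch class 3 and Eb = pitch class 3 and D# = pitch class 3 — the same pitch class, so they are enharmonic equivalents.

Yes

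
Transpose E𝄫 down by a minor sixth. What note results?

Gb

A sixth below E lands on the letter G.
A minor sixth spans 8 semitones, so Ebb moves to pitch class 6. On the letter G that is Gb.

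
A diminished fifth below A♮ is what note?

A fifth below A lands on the letter D.
A diminished fifth spans 6 semitones, so A moves to pitch class 3. On the letter D that is D#.

D#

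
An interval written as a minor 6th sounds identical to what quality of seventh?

doubly diminished

A minor sixth spans 8 semitones.
A seventh spanning 8 semitones is doubly diminished (the major seventh is 11).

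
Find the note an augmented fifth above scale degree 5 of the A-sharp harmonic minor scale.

B##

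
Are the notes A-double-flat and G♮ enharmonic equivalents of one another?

Abb = pitch class 7 and G = pitch class 7 — the same pitch class, so they are enharmonic equivalents.

Yes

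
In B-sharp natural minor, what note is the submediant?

The B# natural minor scale runs B# C## D# E# F## G# A#.
Degree 6 is G#.

G#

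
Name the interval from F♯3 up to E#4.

major seventh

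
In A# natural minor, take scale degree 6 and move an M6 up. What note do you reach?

Scale degree 6 of A# natural minor is F#.
A major sixth (9 semitones) above F# lands on the letter D, giving D#.

D#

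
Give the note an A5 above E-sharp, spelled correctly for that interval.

E up a perfect fifth is B, so the target letter is B.
From E#, an augmented fifth is 8 semitones up: B##.

B##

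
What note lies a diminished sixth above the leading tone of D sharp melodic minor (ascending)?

A

The leading tone of D# melodic minor (ascending) is C##.
A diminished sixth (7 semitones) above C## lands on the letter A, giving A.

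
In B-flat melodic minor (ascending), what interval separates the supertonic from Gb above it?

diminished fifth

The supertonic of Bb melodic minor (ascending) is C.
C up to Gb: letters C→G make it a fifth; 6 semitones makes it diminished.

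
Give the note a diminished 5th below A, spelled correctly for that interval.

D#

A fifth below A lands on the letter D.
A diminished fifth spans 6 semitones, so A moves to pitch class 3. On the letter D that is D#.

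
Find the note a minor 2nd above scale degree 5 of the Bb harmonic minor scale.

Scale degree 5 of Bb harmonic minor is F.
A minor second (1 semitone) above F lands on the letter G, giving Gb.

Gb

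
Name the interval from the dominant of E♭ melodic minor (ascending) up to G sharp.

The dominant of Eb melodic minor (ascending) is Bb.
Bb up to G#: letters B→G make it a sixth; 10 semitones makes it augmented.

augmented sixth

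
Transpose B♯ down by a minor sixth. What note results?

B down a major sixth is D, so the target letter is D.
From B#, a minor sixth is 8 semitones down: D##.

D##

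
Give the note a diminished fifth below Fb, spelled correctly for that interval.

A fifth below F lands on the letter B.
A diminished fifth spans 6 semitones, so Fb moves to pitch class 10. On the letter B that is Bb.

Bb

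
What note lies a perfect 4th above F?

Bb

F up a perfect fourth is Bb, so the target letter is B.
From F, a perfect fourth is 5 semitones up: Bb.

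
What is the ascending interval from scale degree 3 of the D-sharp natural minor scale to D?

minor sixth

Scale degree 3 of D# natural minor is F#.
F# up to D: letters F→D make it a sixth; 8 semitones makes it minor.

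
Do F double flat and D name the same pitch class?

Two spellings are enharmonically equivalent only if they share a pitch class.
Here Fbb → 3, D → 2; 2 ≠ 3, so they are not.

No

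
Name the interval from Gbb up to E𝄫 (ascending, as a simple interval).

Counting letters G–A–B–C–D–E gives a sixth.
Gbb→Ebb = 9 semitones, exactly the major sixth.

major sixth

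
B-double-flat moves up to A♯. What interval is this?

The letter names run B→A, a span of 6 letter steps, so the interval is some kind of seventh.
Bbb to A# is 13 semitones. A major seventh is 11, so 13 makes it doubly augmented.

doubly augmented seventh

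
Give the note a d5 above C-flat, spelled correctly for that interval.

Gbb

A fifth above C lands on the letter G.
A diminished fifth spans 6 semitones, so Cb moves to pitch class 5. On the letter G that is Gbb.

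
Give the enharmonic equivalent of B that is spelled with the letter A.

B is pitch class 11. The letter A alone is pitch class 9.
To reach pitch class 11 from A requires an offset of +2 semitones, i.e. double sharp: A##.

A##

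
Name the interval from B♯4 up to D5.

Counting letters B–C–D gives a third.
B#→D = 2 semitones, 2 narrower than the major third (4), so diminished.

diminished third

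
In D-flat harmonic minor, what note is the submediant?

Bbb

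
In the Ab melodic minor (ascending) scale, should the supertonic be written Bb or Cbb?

Each scale degree takes a distinct letter name. Degree 2 of a scale on A must use the letter B.
Bb and Cbb are enharmonically the same pitch, but only Bb uses the letter B, so it is the correct spelling here.

Bb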